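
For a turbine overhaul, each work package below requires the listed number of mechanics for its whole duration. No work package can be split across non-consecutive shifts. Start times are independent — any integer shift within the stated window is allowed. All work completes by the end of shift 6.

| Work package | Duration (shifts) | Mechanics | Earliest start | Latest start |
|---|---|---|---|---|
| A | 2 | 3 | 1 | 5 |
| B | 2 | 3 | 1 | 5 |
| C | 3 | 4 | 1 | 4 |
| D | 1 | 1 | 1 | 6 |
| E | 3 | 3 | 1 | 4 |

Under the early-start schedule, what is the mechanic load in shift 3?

7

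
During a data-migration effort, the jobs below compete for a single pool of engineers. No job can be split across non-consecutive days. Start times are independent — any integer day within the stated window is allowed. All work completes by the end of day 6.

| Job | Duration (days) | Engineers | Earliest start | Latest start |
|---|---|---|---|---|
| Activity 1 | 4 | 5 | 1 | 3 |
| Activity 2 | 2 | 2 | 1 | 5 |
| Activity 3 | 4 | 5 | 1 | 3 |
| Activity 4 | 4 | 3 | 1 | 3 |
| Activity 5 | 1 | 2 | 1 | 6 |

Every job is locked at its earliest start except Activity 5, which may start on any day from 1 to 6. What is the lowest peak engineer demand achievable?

Activity 5@1: d1:17  d2:15  d3:13  d4:13  d5:0  d6:0 → peak 17
Activity 5@2: d1:15  d2:17  d3:13  d4:13  d5:0  d6:0 → peak 17
Activity 5@3: d1:15  d2:15  d3:15  d4:13  d5:0  d6:0 → peak 15
Activity 5@4: d1:15  d2:15  d3:13  d4:15  d5:0  d6:0 → peak 15
Activity 5@5: d1:15  d2:15  d3:13  d4:13  d5:2  d6:0 → peak 15
Activity 5@6: d1:15  d2:15  d3:13  d4:13  d5:0  d6:2 → peak 15
Best is Activity 5@3, peak 15.

15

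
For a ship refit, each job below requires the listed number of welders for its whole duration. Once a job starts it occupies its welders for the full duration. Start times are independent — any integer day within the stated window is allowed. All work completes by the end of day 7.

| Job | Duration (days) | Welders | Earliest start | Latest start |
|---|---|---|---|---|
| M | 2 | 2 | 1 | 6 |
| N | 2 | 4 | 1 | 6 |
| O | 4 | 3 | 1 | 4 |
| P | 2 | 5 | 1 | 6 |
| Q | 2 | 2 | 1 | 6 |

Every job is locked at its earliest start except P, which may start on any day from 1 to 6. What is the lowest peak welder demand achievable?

11

P@1: d1:16  d2:16  d3:3  d4:3  d5:0  d6:0  d7:0 → peak 16
P@2: d1:11  d2:16  d3:8  d4:3  d5:0  d6:0  d7:0 → peak 16
P@3: d1:11  d2:11  d3:8  d4:8  d5:0  d6:0  d7:0 → peak 11
P@4: d1:11  d2:11  d3:3  d4:8  d5:5  d6:0  d7:0 → peak 11
P@5: d1:11  d2:11  d3:3  d4:3  d5:5  d6:5  d7:0 → peak 11
P@6: d1:11  d2:11  d3:3  d4:3  d5:0  d6:5  d7:5 → peak 11
Best is P@3, peak 11.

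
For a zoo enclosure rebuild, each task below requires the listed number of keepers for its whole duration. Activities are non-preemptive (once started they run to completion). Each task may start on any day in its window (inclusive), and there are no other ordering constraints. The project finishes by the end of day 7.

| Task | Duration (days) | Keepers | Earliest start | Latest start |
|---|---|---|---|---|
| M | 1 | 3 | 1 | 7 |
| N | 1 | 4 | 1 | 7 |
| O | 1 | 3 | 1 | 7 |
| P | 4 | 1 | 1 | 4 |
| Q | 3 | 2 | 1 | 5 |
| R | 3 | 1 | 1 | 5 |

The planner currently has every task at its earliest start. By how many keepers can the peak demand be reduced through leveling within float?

10

Early-start peak: d1:14  d2:4  d3:4  d4:1  d5:0  d6:0  d7:0 ⇒ 14.
Leveled (M@1, N@2, O@3, P@3, Q@4, R@4): d1:3  d2:4  d3:4  d4:4  d5:4  d6:4  d7:0 ⇒ 4.
Reduction 14 − 4 = 10.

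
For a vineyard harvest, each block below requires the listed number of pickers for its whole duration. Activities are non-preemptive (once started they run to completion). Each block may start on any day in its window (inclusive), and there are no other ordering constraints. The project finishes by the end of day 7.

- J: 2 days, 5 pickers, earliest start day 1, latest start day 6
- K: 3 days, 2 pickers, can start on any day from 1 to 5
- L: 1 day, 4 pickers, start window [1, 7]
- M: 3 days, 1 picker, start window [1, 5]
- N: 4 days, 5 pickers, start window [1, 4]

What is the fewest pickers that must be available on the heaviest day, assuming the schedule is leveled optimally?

7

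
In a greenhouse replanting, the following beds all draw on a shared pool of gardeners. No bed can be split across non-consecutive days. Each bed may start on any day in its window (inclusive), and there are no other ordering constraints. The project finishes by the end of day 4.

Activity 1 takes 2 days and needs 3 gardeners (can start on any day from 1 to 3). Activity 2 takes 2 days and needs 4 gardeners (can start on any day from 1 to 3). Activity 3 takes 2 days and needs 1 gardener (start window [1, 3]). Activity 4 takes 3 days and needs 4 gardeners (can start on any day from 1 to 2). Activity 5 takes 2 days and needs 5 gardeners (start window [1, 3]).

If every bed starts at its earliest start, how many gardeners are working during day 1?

At early start, day 1 has: Activity 1, Activity 2, Activity 3, Activity 4, Activity 5.
Demand: 3 + 4 + 1 + 4 + 5 = 17.

17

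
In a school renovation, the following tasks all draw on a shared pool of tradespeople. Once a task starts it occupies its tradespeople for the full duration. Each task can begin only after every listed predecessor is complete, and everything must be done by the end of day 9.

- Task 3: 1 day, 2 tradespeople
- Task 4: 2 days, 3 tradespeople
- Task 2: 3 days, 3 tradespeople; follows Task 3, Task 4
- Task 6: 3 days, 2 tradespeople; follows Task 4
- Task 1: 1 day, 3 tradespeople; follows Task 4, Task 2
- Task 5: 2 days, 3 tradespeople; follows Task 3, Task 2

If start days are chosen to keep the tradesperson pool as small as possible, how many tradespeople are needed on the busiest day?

5

Early-start (Task 3@1, Task 4@1, Task 2@3, Task 6@3, Task 1@6, Task 5@6) gives peak 6: d1:5  d2:3  d3:5  d4:5  d5:5  d6:6  d7:3  d8:0  d9:0.
Shift Task 5→7.
Schedule Task 3@1, Task 4@1, Task 2@3, Task 6@3, Task 1@6, Task 5@7: d1:5  d2:3  d3:5  d4:5  d5:5  d6:3  d7:3  d8:3  d9:0 — peak 5.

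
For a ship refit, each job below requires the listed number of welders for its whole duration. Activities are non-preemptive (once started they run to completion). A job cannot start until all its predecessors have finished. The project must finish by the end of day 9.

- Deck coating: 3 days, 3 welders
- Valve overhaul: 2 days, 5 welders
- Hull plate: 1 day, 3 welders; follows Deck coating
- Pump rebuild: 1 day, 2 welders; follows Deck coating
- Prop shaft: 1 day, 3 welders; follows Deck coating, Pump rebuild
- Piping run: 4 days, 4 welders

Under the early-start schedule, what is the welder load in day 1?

At early start, day 1 has: Deck coating, Valve overhaul, Piping run.
Demand: 3 + 5 + 4 = 12.

12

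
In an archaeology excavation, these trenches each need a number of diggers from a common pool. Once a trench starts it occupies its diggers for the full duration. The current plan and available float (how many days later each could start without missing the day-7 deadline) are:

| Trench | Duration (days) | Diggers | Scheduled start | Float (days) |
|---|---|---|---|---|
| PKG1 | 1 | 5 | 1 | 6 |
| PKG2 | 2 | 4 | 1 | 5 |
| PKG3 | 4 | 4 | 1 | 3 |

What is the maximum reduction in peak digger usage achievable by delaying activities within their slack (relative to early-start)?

8

Early-start peak: d1:13  d2:8  d3:4  d4:4  d5:0  d6:0  d7:0 ⇒ 13.
Leveled (PKG1@1, PKG2@2, PKG3@4): d1:5  d2:4  d3:4  d4:4  d5:4  d6:4  d7:4 ⇒ 5.
Reduction 13 − 5 = 8.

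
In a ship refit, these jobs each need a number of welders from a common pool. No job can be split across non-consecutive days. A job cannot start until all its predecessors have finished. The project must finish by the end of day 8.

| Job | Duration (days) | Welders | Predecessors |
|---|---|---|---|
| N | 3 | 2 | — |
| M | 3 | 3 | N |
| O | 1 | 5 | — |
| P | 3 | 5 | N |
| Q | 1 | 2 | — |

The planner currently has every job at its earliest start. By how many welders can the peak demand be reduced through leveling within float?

Early-start peak: d1:9  d2:2  d3:2  d4:8  d5:8  d6:8  d7:0  d8:0 ⇒ 9.
Leveled (N@1, M@4, O@1, P@4, Q@2): d1:7  d2:4  d3:2  d4:8  d5:8  d6:8  d7:0  d8:0 ⇒ 8.
Reduction 9 − 8 = 1.

1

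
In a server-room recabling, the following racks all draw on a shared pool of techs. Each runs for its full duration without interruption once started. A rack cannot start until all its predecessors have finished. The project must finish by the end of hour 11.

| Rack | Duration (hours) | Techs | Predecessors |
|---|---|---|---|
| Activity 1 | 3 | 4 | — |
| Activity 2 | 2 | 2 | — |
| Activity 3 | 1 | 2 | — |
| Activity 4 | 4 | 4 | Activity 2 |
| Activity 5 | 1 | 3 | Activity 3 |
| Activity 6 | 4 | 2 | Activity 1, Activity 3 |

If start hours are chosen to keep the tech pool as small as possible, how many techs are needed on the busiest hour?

6

Early-start (Activity 1@1, Activity 2@1, Activity 3@1, Activity 4@3, Activity 5@2, Activity 6@4) gives peak 9: h1:8  h2:9  h3:8  h4:6  h5:6  h6:6  h7:2  h8:0  h9:0  h10:0  h11:0.
Shift Activity 3→3, Activity 4→4, Activity 5→8.
Schedule Activity 1@1, Activity 2@1, Activity 3@3, Activity 4@4, Activity 5@8, Activity 6@4: h1:6  h2:6  h3:6  h4:6  h5:6  h6:6  h7:6  h8:3  h9:0  h10:0  h11:0 — peak 6.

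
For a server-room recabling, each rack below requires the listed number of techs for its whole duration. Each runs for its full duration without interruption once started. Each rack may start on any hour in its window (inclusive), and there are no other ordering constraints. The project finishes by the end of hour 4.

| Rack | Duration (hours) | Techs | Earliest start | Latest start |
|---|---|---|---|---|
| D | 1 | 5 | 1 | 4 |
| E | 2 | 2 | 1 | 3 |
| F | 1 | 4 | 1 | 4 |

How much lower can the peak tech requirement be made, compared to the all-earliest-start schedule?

Early-start peak: h1:11  h2:2  h3:0  h4:0 ⇒ 11.
Leveled (D@1, E@2, F@4): h1:5  h2:2  h3:2  h4:4 ⇒ 5.
Reduction 11 − 5 = 6.

6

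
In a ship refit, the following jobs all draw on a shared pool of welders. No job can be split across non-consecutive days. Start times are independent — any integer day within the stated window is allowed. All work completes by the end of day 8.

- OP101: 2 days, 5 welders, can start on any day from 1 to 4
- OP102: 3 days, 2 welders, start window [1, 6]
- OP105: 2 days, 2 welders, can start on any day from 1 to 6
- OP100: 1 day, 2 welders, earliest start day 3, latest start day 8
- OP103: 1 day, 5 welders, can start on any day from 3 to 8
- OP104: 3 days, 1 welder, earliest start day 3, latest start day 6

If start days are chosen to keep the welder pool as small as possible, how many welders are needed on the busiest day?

5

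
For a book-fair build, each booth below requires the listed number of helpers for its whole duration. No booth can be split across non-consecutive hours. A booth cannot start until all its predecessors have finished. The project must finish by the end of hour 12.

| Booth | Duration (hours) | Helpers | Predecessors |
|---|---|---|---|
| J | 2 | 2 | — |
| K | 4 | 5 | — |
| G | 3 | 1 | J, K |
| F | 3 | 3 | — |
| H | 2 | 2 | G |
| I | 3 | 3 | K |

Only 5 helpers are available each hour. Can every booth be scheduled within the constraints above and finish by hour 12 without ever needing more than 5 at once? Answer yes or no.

Schedule J@1, K@3, G@7, F@7, H@10, I@10: h1:2  h2:2  h3:5  h4:5  h5:5  h6:5  h7:4  h8:4  h9:4  h10:5  h11:5  h12:3 — peak 5 ≤ 5.

yes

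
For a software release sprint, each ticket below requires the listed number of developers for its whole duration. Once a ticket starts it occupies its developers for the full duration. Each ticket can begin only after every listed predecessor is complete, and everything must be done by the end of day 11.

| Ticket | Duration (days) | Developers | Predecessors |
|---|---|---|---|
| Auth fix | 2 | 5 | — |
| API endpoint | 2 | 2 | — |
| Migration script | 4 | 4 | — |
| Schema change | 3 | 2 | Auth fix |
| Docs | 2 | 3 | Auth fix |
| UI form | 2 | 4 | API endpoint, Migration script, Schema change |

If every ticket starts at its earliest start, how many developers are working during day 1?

11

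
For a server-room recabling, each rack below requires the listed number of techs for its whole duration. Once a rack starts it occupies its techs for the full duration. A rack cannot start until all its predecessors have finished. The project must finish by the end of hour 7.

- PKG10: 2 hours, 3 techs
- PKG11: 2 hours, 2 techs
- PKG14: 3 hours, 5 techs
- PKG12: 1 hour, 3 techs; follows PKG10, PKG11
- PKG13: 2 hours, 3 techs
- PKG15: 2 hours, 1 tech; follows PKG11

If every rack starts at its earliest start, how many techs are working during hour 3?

At early start, hour 3 has: PKG14, PKG12, PKG15.
Demand: 5 + 3 + 1 = 9.

9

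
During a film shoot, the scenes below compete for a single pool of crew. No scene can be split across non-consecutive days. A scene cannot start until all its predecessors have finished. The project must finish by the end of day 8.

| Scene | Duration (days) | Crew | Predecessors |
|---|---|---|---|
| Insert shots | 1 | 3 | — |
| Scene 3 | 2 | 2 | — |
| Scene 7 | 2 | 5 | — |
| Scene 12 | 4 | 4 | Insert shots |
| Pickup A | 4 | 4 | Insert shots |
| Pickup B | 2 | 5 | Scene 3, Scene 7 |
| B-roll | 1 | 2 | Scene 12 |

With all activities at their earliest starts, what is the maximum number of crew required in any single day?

15

Early-start schedule: Insert shots@1, Scene 3@1, Scene 7@1, Scene 12@2, Pickup A@2, Pickup B@3, B-roll@6.
Load per day: day 1: 10, day 2: 15, day 3: 13, day 4: 13, day 5: 8, day 6: 2, day 7: 0, day 8: 0.
Peak is 15.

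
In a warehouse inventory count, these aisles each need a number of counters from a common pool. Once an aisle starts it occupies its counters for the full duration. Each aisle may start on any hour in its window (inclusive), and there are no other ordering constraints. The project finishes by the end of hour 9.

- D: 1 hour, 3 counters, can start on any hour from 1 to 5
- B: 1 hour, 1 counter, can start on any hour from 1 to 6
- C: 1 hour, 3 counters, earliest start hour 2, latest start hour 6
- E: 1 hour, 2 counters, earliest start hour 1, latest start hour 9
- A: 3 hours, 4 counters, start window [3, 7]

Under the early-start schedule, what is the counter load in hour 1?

At early start, hour 1 has: D, B, E.
Demand: 3 + 1 + 2 = 6.

6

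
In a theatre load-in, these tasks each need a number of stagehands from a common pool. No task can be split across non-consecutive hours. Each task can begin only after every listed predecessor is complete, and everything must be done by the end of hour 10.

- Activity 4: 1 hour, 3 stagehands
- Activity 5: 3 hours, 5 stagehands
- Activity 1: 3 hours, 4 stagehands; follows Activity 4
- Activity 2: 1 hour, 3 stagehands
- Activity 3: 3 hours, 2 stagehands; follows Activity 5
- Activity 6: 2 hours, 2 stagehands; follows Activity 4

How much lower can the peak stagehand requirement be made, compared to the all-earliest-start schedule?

Early-start peak: h1:11  h2:11  h3:11  h4:6  h5:2  h6:2  h7:0  h8:0  h9:0  h10:0 ⇒ 11.
Leveled (Activity 4@1, Activity 5@2, Activity 1@5, Activity 2@8, Activity 3@8, Activity 6@9): h1:3  h2:5  h3:5  h4:5  h5:4  h6:4  h7:4  h8:5  h9:4  h10:4 ⇒ 5.
Reduction 11 − 5 = 6.

6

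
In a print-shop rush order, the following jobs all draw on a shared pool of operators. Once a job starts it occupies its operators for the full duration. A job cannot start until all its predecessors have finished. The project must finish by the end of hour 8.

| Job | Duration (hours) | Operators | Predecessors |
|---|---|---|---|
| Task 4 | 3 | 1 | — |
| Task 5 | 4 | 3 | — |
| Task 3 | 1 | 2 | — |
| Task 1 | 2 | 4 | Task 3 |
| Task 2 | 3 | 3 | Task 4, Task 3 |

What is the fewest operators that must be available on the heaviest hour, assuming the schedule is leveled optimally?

Early-start (Task 4@1, Task 5@1, Task 3@1, Task 1@2, Task 2@4) gives peak 8: h1:6  h2:8  h3:8  h4:6  h5:3  h6:3  h7:0  h8:0.
Shift Task 1→7.
Schedule Task 4@1, Task 5@1, Task 3@1, Task 1@7, Task 2@4: h1:6  h2:4  h3:4  h4:6  h5:3  h6:3  h7:4  h8:4 — peak 6.

6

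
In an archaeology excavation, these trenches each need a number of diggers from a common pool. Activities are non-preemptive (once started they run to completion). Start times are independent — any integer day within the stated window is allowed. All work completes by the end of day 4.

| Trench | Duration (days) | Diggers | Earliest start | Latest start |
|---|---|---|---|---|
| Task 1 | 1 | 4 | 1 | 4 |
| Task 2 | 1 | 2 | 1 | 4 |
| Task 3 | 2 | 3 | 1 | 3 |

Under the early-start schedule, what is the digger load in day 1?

9

At early start, day 1 has: Task 1, Task 2, Task 3.
Demand: 4 + 2 + 3 = 9.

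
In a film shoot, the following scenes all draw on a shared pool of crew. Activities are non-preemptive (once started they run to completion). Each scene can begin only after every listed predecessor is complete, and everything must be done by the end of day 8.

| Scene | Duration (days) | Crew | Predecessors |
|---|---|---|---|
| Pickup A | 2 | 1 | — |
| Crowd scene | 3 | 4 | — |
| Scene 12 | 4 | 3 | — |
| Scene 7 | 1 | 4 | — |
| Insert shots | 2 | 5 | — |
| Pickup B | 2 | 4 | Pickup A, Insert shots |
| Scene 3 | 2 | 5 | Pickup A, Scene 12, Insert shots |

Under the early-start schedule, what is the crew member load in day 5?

5

At early start, day 5 has: Scene 3.
Demand: 5 = 5.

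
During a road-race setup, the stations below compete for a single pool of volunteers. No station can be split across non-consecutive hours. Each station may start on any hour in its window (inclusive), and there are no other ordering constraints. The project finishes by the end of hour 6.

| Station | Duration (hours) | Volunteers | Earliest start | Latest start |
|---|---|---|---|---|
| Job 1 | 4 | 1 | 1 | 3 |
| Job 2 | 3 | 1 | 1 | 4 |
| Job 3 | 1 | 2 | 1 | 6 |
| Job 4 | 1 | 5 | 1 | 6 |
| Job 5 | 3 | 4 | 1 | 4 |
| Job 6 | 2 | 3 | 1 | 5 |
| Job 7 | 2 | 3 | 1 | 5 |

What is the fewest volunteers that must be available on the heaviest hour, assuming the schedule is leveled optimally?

7

Early-start (Job 1@1, Job 2@1, Job 3@1, Job 4@1, Job 5@1, Job 6@1, Job 7@1) gives peak 19: h1:19  h2:12  h3:6  h4:1  h5:0  h6:0.
Shift Job 4→3, Job 5→4, Job 7→5.
Schedule Job 1@1, Job 2@1, Job 3@1, Job 4@3, Job 5@4, Job 6@1, Job 7@5: h1:7  h2:5  h3:7  h4:5  h5:7  h6:7 — peak 7.
Total volunteer-hours = 38 over 6 hours ⇒ peak ≥ ⌈38/6⌉ = 7, so 7 is optimal.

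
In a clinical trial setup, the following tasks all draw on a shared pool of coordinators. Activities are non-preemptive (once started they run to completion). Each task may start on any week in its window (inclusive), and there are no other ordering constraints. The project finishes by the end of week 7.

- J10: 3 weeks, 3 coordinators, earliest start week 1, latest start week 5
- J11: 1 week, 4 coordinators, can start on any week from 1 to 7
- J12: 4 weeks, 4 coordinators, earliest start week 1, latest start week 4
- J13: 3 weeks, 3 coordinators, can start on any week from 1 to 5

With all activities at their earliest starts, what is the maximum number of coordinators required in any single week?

Early-start schedule: J10@1, J11@1, J12@1, J13@1.
Load per week: week 1: 14, week 2: 10, week 3: 10, week 4: 4, week 5: 0, week 6: 0, week 7: 0.
Peak is 14.

14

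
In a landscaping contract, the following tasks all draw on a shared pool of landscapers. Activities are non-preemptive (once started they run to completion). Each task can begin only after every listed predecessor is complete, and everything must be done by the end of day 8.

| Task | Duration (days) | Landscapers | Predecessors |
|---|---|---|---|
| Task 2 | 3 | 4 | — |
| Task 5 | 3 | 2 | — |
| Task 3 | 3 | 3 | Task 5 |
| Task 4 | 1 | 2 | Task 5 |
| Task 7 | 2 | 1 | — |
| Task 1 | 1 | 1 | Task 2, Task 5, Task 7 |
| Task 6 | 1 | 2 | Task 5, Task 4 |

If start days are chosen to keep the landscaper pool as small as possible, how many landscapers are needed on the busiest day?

6

Early-start (Task 2@1, Task 5@1, Task 3@4, Task 4@4, Task 7@1, Task 1@4, Task 6@5) gives peak 7: d1:7  d2:7  d3:6  d4:6  d5:5  d6:3  d7:0  d8:0.
Shift Task 7→4, Task 1→6.
Schedule Task 2@1, Task 5@1, Task 3@4, Task 4@4, Task 7@4, Task 1@6, Task 6@5: d1:6  d2:6  d3:6  d4:6  d5:6  d6:4  d7:0  d8:0 — peak 6.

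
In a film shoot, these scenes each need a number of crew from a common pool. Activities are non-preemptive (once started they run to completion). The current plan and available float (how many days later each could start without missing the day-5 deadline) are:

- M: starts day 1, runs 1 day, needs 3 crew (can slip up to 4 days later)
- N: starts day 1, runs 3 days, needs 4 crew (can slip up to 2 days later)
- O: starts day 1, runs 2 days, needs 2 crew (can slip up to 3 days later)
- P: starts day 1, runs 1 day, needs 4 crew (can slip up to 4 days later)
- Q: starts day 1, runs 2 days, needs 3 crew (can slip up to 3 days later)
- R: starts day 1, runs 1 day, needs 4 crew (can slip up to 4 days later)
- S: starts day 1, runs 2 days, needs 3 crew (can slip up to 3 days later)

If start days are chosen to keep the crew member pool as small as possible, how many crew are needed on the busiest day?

8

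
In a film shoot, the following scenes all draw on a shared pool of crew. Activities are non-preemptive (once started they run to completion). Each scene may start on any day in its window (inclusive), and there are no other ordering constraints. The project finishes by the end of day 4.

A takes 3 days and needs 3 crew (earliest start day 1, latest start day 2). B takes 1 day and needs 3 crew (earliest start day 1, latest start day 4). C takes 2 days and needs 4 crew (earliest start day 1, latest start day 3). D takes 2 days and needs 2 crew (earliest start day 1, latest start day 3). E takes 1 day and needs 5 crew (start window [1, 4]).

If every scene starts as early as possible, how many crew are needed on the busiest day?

Early-start schedule: A@1, B@1, C@1, D@1, E@1.
Load per day: day 1: 17, day 2: 9, day 3: 3, day 4: 0.
Peak is 17.

17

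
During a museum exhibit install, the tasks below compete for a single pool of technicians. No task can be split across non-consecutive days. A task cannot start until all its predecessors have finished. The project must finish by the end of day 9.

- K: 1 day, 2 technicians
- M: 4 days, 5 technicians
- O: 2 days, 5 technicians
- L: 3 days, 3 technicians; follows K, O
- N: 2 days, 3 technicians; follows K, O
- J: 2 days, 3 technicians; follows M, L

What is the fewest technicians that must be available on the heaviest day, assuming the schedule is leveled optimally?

8

Early-start (K@1, M@1, O@1, L@3, N@3, J@6) gives peak 12: d1:12  d2:10  d3:11  d4:11  d5:3  d6:3  d7:3  d8:0  d9:0.
Shift M→3, N→6, J→7.
Schedule K@1, M@3, O@1, L@3, N@6, J@7: d1:7  d2:5  d3:8  d4:8  d5:8  d6:8  d7:6  d8:3  d9:0 — peak 8.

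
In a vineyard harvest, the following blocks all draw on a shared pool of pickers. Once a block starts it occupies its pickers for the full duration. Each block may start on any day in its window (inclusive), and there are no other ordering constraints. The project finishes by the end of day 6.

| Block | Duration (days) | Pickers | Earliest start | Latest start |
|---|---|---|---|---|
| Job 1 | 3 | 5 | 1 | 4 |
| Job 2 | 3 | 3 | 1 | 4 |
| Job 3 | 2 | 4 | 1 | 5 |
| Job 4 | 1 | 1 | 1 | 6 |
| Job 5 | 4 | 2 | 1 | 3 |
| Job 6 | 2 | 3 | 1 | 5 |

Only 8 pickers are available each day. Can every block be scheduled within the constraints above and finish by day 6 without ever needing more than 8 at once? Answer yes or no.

no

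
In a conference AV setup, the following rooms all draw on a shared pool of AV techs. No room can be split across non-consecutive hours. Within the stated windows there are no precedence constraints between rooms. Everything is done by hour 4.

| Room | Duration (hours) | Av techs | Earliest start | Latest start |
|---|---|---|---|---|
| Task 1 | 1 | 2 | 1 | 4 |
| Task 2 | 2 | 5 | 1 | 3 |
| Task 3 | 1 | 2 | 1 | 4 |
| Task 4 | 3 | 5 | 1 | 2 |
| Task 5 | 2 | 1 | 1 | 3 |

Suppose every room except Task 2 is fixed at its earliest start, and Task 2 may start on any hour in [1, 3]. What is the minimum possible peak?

10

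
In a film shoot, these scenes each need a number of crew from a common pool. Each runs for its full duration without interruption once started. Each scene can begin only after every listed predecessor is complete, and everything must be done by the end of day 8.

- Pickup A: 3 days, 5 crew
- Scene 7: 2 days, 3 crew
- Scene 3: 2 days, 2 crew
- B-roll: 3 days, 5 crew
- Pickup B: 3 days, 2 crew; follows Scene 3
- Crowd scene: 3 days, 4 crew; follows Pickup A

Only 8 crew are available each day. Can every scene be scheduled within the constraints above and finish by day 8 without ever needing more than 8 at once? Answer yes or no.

no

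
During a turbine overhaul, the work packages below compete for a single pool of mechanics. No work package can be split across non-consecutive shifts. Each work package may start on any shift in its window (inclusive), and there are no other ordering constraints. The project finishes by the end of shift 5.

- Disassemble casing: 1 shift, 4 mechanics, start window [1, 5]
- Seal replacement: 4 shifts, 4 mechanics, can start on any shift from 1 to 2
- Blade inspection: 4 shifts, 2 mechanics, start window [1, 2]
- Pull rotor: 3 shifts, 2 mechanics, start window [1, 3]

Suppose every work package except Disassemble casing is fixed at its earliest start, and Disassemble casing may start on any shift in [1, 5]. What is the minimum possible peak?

Disassemble casing@1: s1:12  s2:8  s3:8  s4:6  s5:0 → peak 12
Disassemble casing@2: s1:8  s2:12  s3:8  s4:6  s5:0 → peak 12
Disassemble casing@3: s1:8  s2:8  s3:12  s4:6  s5:0 → peak 12
Disassemble casing@4: s1:8  s2:8  s3:8  s4:10  s5:0 → peak 10
Disassemble casing@5: s1:8  s2:8  s3:8  s4:6  s5:4 → peak 8
Best is Disassemble casing@5, peak 8.

8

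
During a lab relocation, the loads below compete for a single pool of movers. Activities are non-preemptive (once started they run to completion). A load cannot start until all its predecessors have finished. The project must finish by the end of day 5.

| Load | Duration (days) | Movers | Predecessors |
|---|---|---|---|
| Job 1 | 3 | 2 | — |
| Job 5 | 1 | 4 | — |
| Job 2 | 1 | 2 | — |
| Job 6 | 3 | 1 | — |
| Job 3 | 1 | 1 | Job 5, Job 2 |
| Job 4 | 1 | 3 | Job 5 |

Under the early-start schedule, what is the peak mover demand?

9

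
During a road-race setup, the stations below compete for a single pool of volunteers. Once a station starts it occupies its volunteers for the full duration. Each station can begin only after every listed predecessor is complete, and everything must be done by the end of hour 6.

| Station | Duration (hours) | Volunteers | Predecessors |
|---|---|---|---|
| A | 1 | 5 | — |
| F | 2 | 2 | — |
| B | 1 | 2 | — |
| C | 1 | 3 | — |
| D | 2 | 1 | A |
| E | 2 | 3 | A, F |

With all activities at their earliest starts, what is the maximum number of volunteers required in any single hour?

12

Early-start schedule: A@1, F@1, B@1, C@1, D@2, E@3.
Load per hour: hour 1: 12, hour 2: 3, hour 3: 4, hour 4: 3, hour 5: 0, hour 6: 0.
Peak is 12.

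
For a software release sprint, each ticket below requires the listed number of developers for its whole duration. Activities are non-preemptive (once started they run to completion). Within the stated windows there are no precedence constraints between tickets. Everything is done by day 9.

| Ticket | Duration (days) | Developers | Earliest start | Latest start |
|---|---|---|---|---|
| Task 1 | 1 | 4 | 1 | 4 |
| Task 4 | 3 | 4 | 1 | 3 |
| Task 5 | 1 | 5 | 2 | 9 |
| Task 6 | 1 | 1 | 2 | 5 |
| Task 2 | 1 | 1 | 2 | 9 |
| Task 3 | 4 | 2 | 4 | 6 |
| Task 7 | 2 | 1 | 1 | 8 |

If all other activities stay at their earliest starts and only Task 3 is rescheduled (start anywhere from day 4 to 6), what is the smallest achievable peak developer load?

12

Task 3@4: d1:9  d2:12  d3:4  d4:2  d5:2  d6:2  d7:2  d8:0  d9:0 → peak 12
Task 3@5: d1:9  d2:12  d3:4  d4:0  d5:2  d6:2  d7:2  d8:2  d9:0 → peak 12
Task 3@6: d1:9  d2:12  d3:4  d4:0  d5:0  d6:2  d7:2  d8:2  d9:2 → peak 12
Best is Task 3@4, peak 12.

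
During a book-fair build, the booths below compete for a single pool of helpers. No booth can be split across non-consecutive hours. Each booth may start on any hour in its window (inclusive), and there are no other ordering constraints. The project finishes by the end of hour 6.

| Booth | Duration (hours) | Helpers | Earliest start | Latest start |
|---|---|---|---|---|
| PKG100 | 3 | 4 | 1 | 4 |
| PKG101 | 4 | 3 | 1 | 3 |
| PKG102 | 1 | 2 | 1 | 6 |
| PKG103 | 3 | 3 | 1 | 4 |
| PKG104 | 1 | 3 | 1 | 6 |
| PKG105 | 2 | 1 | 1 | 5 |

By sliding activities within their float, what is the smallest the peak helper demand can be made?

7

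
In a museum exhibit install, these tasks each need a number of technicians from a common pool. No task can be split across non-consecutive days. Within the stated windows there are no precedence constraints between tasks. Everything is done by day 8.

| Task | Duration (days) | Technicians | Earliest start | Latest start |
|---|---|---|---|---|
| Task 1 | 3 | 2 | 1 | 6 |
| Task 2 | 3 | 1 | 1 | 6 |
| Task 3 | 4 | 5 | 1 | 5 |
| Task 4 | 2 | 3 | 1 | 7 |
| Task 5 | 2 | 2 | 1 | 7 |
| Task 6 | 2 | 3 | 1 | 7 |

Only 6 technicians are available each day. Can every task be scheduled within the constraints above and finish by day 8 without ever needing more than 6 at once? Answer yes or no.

The minimum achievable peak is 7; 6 < 7, so no feasible schedule stays within the cap.

no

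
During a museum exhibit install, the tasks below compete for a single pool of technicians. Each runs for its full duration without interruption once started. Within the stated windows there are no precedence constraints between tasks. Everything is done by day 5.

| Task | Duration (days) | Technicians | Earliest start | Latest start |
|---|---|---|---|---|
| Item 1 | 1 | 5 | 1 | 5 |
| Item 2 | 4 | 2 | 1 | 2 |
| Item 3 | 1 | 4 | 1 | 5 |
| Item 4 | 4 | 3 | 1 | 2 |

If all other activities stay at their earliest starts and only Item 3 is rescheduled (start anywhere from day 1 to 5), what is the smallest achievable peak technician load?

10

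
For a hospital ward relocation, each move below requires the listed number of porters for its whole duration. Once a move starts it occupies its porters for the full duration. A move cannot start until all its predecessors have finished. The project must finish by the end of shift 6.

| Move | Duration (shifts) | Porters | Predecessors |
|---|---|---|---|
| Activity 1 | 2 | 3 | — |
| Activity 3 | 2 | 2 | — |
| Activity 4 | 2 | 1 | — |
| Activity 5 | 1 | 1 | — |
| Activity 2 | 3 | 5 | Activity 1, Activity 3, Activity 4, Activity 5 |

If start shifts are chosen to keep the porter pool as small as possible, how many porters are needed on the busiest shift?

6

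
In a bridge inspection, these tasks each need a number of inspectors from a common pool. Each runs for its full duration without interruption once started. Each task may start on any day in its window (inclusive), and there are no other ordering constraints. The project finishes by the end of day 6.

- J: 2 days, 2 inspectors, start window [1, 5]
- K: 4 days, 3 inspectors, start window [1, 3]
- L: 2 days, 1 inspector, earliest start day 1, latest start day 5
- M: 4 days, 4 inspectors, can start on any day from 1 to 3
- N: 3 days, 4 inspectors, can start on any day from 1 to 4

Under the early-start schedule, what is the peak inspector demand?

Early-start schedule: J@1, K@1, L@1, M@1, N@1.
Load per day: day 1: 14, day 2: 14, day 3: 11, day 4: 7, day 5: 0, day 6: 0.
Peak is 14.

14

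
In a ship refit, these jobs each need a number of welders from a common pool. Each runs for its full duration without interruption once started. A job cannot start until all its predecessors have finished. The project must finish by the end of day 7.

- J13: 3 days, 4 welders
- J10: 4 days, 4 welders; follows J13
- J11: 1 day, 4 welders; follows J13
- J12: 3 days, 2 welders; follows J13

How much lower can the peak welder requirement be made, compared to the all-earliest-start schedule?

Early-start peak: d1:4  d2:4  d3:4  d4:10  d5:6  d6:6  d7:4 ⇒ 10.
Leveled (J13@1, J10@4, J11@4, J12@5): d1:4  d2:4  d3:4  d4:8  d5:6  d6:6  d7:6 ⇒ 8.
Reduction 10 − 8 = 2.

2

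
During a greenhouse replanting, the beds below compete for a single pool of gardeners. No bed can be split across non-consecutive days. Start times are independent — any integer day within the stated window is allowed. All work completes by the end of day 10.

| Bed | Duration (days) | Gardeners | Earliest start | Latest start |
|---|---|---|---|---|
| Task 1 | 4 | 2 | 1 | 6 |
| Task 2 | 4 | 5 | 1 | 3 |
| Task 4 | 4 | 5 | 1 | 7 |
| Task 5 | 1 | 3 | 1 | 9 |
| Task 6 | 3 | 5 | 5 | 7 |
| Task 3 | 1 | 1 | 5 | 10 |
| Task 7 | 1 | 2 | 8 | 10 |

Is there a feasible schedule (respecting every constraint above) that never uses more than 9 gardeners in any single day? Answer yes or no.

The minimum achievable peak is 10; 9 < 10, so no feasible schedule stays within the cap.

no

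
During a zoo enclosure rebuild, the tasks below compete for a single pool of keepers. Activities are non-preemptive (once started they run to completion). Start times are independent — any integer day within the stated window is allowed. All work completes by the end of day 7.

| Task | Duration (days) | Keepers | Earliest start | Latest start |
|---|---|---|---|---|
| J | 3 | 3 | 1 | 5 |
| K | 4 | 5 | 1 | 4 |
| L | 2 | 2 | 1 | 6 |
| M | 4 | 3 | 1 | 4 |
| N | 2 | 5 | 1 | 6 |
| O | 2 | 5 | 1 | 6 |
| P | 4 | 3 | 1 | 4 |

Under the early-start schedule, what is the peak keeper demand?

Early-start schedule: J@1, K@1, L@1, M@1, N@1, O@1, P@1.
Load per day: day 1: 26, day 2: 26, day 3: 14, day 4: 11, day 5: 0, day 6: 0, day 7: 0.
Peak is 26.

26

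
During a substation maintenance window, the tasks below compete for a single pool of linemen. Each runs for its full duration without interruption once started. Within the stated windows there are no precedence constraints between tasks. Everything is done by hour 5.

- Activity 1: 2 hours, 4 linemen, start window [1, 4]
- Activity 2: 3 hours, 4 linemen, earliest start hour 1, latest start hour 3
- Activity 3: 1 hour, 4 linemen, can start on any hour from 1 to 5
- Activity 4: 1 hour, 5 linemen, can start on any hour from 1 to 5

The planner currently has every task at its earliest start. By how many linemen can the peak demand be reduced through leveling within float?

9

Early-start peak: h1:17  h2:8  h3:4  h4:0  h5:0 ⇒ 17.
Leveled (Activity 1@1, Activity 2@1, Activity 3@3, Activity 4@4): h1:8  h2:8  h3:8  h4:5  h5:0 ⇒ 8.
Reduction 17 − 8 = 9.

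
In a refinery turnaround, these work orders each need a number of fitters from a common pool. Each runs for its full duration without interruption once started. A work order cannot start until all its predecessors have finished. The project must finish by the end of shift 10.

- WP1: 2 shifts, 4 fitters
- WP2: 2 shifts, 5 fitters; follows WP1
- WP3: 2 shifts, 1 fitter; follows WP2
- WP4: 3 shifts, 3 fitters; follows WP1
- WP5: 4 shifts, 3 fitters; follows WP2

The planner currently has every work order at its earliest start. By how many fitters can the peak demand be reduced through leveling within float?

2

Early-start peak: s1:4  s2:4  s3:8  s4:8  s5:7  s6:4  s7:3  s8:3  s9:0  s10:0 ⇒ 8.
Leveled (WP1@1, WP2@3, WP3@5, WP4@5, WP5@7): s1:4  s2:4  s3:5  s4:5  s5:4  s6:4  s7:6  s8:3  s9:3  s10:3 ⇒ 6.
Reduction 8 − 6 = 2.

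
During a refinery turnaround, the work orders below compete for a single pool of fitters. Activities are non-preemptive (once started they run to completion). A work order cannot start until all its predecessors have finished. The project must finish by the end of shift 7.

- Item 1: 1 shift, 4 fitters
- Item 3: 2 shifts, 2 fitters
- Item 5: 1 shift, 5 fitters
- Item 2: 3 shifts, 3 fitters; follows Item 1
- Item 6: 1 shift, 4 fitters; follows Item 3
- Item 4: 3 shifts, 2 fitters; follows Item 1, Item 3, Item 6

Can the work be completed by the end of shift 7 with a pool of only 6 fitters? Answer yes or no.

yes

Schedule Item 1@1, Item 3@1, Item 5@3, Item 2@5, Item 6@4, Item 4@5: s1:6  s2:2  s3:5  s4:4  s5:5  s6:5  s7:5 — peak 6 ≤ 6.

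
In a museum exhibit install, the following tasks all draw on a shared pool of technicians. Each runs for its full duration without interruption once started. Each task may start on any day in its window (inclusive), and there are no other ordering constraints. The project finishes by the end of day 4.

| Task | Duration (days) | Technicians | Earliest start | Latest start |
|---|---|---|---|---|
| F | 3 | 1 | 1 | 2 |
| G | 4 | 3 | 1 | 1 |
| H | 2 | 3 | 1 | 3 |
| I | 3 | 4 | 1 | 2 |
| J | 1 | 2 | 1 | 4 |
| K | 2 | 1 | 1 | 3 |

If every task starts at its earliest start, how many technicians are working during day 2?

At early start, day 2 has: F, G, H, I, K.
Demand: 1 + 3 + 3 + 4 + 1 = 12.

12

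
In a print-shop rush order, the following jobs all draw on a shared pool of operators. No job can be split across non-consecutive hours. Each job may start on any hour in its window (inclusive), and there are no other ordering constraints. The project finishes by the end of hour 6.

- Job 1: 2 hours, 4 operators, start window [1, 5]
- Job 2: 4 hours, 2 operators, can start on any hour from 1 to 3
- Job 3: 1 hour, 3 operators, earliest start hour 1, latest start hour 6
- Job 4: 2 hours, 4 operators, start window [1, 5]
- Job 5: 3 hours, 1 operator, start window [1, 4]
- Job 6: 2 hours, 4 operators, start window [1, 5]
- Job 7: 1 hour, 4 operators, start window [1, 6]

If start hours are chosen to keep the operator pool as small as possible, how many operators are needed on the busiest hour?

8

Early-start (Job 1@1, Job 2@1, Job 3@1, Job 4@1, Job 5@1, Job 6@1, Job 7@1) gives peak 22: h1:22  h2:15  h3:3  h4:2  h5:0  h6:0.
Shift Job 3→3, Job 4→4, Job 6→5, Job 7→6.
Schedule Job 1@1, Job 2@1, Job 3@3, Job 4@4, Job 5@1, Job 6@5, Job 7@6: h1:7  h2:7  h3:6  h4:6  h5:8  h6:8 — peak 8.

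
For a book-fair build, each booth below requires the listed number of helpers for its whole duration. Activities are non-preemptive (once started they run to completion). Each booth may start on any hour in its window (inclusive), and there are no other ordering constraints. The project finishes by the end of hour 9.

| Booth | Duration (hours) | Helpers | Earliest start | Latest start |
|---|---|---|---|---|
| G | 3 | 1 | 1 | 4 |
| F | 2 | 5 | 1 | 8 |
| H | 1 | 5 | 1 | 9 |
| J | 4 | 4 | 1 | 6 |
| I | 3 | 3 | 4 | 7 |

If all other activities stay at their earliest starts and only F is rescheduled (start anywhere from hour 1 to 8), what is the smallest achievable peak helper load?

10

F@1: h1:15  h2:10  h3:5  h4:7  h5:3  h6:3  h7:0  h8:0  h9:0 → peak 15
F@2: h1:10  h2:10  h3:10  h4:7  h5:3  h6:3  h7:0  h8:0  h9:0 → peak 10
F@3: h1:10  h2:5  h3:10  h4:12  h5:3  h6:3  h7:0  h8:0  h9:0 → peak 12
F@4: h1:10  h2:5  h3:5  h4:12  h5:8  h6:3  h7:0  h8:0  h9:0 → peak 12
F@5: h1:10  h2:5  h3:5  h4:7  h5:8  h6:8  h7:0  h8:0  h9:0 → peak 10
F@6: h1:10  h2:5  h3:5  h4:7  h5:3  h6:8  h7:5  h8:0  h9:0 → peak 10
F@7: h1:10  h2:5  h3:5  h4:7  h5:3  h6:3  h7:5  h8:5  h9:0 → peak 10
F@8: h1:10  h2:5  h3:5  h4:7  h5:3  h6:3  h7:0  h8:5  h9:5 → peak 10
Best is F@2, peak 10.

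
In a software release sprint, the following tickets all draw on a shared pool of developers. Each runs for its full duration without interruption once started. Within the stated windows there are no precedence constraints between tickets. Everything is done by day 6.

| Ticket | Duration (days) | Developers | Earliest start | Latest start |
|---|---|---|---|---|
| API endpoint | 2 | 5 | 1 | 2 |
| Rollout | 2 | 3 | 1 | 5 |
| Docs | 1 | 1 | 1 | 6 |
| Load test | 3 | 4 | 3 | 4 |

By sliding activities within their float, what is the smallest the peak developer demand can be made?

7

Early-start (API endpoint@1, Rollout@1, Docs@1, Load test@3) gives peak 9: d1:9  d2:8  d3:4  d4:4  d5:4  d6:0.
Shift Rollout→3.
Schedule API endpoint@1, Rollout@3, Docs@1, Load test@3: d1:6  d2:5  d3:7  d4:7  d5:4  d6:0 — peak 7.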